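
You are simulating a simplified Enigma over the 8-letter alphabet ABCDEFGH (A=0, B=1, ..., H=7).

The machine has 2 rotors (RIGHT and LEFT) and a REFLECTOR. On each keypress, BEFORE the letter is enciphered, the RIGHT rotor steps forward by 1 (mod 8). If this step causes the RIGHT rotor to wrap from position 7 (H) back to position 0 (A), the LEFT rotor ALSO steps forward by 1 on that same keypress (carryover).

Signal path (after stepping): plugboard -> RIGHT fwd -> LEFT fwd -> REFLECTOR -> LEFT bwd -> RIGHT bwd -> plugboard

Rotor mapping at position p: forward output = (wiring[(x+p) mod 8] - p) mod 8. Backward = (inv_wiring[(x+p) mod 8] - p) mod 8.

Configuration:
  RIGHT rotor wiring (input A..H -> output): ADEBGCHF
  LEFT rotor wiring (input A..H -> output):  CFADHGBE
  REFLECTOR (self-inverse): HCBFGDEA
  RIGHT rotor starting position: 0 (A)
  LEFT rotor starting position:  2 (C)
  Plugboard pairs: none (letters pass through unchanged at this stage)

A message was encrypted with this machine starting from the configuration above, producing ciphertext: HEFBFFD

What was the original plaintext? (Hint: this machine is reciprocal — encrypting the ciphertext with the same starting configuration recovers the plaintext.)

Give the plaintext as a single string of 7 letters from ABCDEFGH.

Char 1 ('H'): step: R->1, L=2; H->plug->H->R->H->L->D->refl->F->L'->C->R'->A->plug->A
Char 2 ('E'): step: R->2, L=2; E->plug->E->R->F->L->C->refl->B->L'->B->R'->H->plug->H
Char 3 ('F'): step: R->3, L=2; F->plug->F->R->F->L->C->refl->B->L'->B->R'->H->plug->H
Char 4 ('B'): step: R->4, L=2; B->plug->B->R->G->L->A->refl->H->L'->E->R'->E->plug->E
Char 5 ('F'): step: R->5, L=2; F->plug->F->R->H->L->D->refl->F->L'->C->R'->B->plug->B
Char 6 ('F'): step: R->6, L=2; F->plug->F->R->D->L->E->refl->G->L'->A->R'->G->plug->G
Char 7 ('D'): step: R->7, L=2; D->plug->D->R->F->L->C->refl->B->L'->B->R'->B->plug->B

Answer: AHHEBGB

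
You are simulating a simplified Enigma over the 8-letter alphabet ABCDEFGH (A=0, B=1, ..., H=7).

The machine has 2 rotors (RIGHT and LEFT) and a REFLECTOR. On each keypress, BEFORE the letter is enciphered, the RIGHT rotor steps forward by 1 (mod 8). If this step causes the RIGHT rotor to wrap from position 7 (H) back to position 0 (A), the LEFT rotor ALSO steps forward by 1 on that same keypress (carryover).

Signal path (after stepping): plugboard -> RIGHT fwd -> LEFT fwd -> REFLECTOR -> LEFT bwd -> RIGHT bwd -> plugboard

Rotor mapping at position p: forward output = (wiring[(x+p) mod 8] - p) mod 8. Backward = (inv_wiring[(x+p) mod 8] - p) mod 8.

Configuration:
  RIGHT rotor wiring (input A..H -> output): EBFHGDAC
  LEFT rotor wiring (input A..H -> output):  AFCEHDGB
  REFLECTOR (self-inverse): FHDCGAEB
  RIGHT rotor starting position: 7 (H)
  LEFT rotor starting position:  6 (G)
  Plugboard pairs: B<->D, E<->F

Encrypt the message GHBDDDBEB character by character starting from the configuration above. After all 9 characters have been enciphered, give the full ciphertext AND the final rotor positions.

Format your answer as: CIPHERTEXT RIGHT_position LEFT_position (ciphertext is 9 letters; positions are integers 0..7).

Char 1 ('G'): step: R->0, L->7 (L advanced); G->plug->G->R->A->L->C->refl->D->L'->D->R'->F->plug->E
Char 2 ('H'): step: R->1, L=7; H->plug->H->R->D->L->D->refl->C->L'->A->R'->A->plug->A
Char 3 ('B'): step: R->2, L=7; B->plug->D->R->B->L->B->refl->H->L'->H->R'->H->plug->H
Char 4 ('D'): step: R->3, L=7; D->plug->B->R->D->L->D->refl->C->L'->A->R'->C->plug->C
Char 5 ('D'): step: R->4, L=7; D->plug->B->R->H->L->H->refl->B->L'->B->R'->G->plug->G
Char 6 ('D'): step: R->5, L=7; D->plug->B->R->D->L->D->refl->C->L'->A->R'->F->plug->E
Char 7 ('B'): step: R->6, L=7; B->plug->D->R->D->L->D->refl->C->L'->A->R'->G->plug->G
Char 8 ('E'): step: R->7, L=7; E->plug->F->R->H->L->H->refl->B->L'->B->R'->H->plug->H
Char 9 ('B'): step: R->0, L->0 (L advanced); B->plug->D->R->H->L->B->refl->H->L'->E->R'->A->plug->A
Final: ciphertext=EAHCGEGHA, RIGHT=0, LEFT=0

Answer: EAHCGEGHA 0 0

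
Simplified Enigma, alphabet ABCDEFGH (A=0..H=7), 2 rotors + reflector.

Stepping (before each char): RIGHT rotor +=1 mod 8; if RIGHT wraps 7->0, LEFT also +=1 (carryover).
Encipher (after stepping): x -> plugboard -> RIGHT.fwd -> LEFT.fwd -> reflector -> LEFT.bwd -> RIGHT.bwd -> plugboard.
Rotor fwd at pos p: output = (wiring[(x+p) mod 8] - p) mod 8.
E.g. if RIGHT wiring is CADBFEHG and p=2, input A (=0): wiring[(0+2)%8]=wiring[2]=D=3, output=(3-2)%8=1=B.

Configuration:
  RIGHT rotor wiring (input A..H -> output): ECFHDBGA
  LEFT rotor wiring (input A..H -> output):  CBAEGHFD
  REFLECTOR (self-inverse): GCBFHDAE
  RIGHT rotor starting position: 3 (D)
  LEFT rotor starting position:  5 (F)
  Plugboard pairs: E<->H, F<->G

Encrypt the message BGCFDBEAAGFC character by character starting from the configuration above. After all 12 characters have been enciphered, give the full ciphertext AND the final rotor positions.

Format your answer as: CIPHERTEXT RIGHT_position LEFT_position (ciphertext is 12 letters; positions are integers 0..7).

Char 1 ('B'): step: R->4, L=5; B->plug->B->R->F->L->D->refl->F->L'->D->R'->H->plug->E
Char 2 ('G'): step: R->5, L=5; G->plug->F->R->A->L->C->refl->B->L'->H->R'->D->plug->D
Char 3 ('C'): step: R->6, L=5; C->plug->C->R->G->L->H->refl->E->L'->E->R'->D->plug->D
Char 4 ('F'): step: R->7, L=5; F->plug->G->R->C->L->G->refl->A->L'->B->R'->A->plug->A
Char 5 ('D'): step: R->0, L->6 (L advanced); D->plug->D->R->H->L->B->refl->C->L'->E->R'->A->plug->A
Char 6 ('B'): step: R->1, L=6; B->plug->B->R->E->L->C->refl->B->L'->H->R'->G->plug->F
Char 7 ('E'): step: R->2, L=6; E->plug->H->R->A->L->H->refl->E->L'->C->R'->G->plug->F
Char 8 ('A'): step: R->3, L=6; A->plug->A->R->E->L->C->refl->B->L'->H->R'->G->plug->F
Char 9 ('A'): step: R->4, L=6; A->plug->A->R->H->L->B->refl->C->L'->E->R'->D->plug->D
Char 10 ('G'): step: R->5, L=6; G->plug->F->R->A->L->H->refl->E->L'->C->R'->G->plug->F
Char 11 ('F'): step: R->6, L=6; F->plug->G->R->F->L->G->refl->A->L'->G->R'->C->plug->C
Char 12 ('C'): step: R->7, L=6; C->plug->C->R->D->L->D->refl->F->L'->B->R'->A->plug->A
Final: ciphertext=EDDAAFFFDFCA, RIGHT=7, LEFT=6

Answer: EDDAAFFFDFCA 7 6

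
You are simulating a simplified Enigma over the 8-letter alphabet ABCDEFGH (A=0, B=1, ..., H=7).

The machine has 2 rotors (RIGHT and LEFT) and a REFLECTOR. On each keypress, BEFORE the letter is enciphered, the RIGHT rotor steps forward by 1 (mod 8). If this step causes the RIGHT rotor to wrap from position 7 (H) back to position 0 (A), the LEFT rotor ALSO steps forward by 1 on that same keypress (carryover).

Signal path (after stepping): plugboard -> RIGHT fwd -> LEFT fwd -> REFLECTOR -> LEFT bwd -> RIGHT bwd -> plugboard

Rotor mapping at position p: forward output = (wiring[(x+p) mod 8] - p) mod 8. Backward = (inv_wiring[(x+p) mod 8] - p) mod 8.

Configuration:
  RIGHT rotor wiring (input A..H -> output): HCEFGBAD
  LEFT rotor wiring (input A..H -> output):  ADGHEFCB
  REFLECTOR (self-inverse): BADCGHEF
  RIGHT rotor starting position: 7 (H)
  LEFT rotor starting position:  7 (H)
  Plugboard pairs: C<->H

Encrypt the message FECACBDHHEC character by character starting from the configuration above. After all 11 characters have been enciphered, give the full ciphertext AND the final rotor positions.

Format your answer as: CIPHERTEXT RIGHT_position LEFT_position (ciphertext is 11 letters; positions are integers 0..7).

Char 1 ('F'): step: R->0, L->0 (L advanced); F->plug->F->R->B->L->D->refl->C->L'->G->R'->E->plug->E
Char 2 ('E'): step: R->1, L=0; E->plug->E->R->A->L->A->refl->B->L'->H->R'->F->plug->F
Char 3 ('C'): step: R->2, L=0; C->plug->H->R->A->L->A->refl->B->L'->H->R'->D->plug->D
Char 4 ('A'): step: R->3, L=0; A->plug->A->R->C->L->G->refl->E->L'->E->R'->F->plug->F
Char 5 ('C'): step: R->4, L=0; C->plug->H->R->B->L->D->refl->C->L'->G->R'->F->plug->F
Char 6 ('B'): step: R->5, L=0; B->plug->B->R->D->L->H->refl->F->L'->F->R'->E->plug->E
Char 7 ('D'): step: R->6, L=0; D->plug->D->R->E->L->E->refl->G->L'->C->R'->A->plug->A
Char 8 ('H'): step: R->7, L=0; H->plug->C->R->D->L->H->refl->F->L'->F->R'->D->plug->D
Char 9 ('H'): step: R->0, L->1 (L advanced); H->plug->C->R->E->L->E->refl->G->L'->C->R'->B->plug->B
Char 10 ('E'): step: R->1, L=1; E->plug->E->R->A->L->C->refl->D->L'->D->R'->B->plug->B
Char 11 ('C'): step: R->2, L=1; C->plug->H->R->A->L->C->refl->D->L'->D->R'->B->plug->B
Final: ciphertext=EFDFFEADBBB, RIGHT=2, LEFT=1

Answer: EFDFFEADBBB 2 1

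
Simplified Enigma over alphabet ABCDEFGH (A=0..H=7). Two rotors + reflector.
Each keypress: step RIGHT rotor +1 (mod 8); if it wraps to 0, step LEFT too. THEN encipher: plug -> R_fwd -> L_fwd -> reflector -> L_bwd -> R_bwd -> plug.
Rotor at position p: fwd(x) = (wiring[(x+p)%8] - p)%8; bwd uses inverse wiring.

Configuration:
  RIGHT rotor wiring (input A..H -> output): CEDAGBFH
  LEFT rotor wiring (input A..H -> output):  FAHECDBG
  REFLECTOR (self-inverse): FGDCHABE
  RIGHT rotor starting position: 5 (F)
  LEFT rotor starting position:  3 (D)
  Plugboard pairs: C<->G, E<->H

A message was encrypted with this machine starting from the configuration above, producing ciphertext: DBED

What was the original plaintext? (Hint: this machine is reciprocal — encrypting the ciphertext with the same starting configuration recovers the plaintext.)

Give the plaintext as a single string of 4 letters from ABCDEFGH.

Answer: FAAE

Derivation:
Char 1 ('D'): step: R->6, L=3; D->plug->D->R->G->L->F->refl->A->L'->C->R'->F->plug->F
Char 2 ('B'): step: R->7, L=3; B->plug->B->R->D->L->G->refl->B->L'->A->R'->A->plug->A
Char 3 ('E'): step: R->0, L->4 (L advanced); E->plug->H->R->H->L->A->refl->F->L'->C->R'->A->plug->A
Char 4 ('D'): step: R->1, L=4; D->plug->D->R->F->L->E->refl->H->L'->B->R'->H->plug->E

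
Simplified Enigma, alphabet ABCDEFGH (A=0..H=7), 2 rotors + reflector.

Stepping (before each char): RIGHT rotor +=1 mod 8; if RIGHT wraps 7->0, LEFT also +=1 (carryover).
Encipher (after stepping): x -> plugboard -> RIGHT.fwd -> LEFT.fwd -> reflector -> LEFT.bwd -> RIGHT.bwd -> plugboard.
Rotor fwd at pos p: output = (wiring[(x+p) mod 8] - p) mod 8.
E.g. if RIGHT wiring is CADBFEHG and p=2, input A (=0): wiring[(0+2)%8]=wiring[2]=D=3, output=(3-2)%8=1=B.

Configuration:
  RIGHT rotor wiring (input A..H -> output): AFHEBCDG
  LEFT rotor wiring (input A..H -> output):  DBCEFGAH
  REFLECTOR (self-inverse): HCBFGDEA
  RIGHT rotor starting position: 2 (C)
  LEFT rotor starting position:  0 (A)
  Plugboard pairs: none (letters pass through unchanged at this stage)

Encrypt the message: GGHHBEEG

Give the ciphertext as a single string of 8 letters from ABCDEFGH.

Answer: AAEBFCHH

Derivation:
Char 1 ('G'): step: R->3, L=0; G->plug->G->R->C->L->C->refl->B->L'->B->R'->A->plug->A
Char 2 ('G'): step: R->4, L=0; G->plug->G->R->D->L->E->refl->G->L'->F->R'->A->plug->A
Char 3 ('H'): step: R->5, L=0; H->plug->H->R->E->L->F->refl->D->L'->A->R'->E->plug->E
Char 4 ('H'): step: R->6, L=0; H->plug->H->R->E->L->F->refl->D->L'->A->R'->B->plug->B
Char 5 ('B'): step: R->7, L=0; B->plug->B->R->B->L->B->refl->C->L'->C->R'->F->plug->F
Char 6 ('E'): step: R->0, L->1 (L advanced); E->plug->E->R->B->L->B->refl->C->L'->H->R'->C->plug->C
Char 7 ('E'): step: R->1, L=1; E->plug->E->R->B->L->B->refl->C->L'->H->R'->H->plug->H
Char 8 ('G'): step: R->2, L=1; G->plug->G->R->G->L->G->refl->E->L'->D->R'->H->plug->H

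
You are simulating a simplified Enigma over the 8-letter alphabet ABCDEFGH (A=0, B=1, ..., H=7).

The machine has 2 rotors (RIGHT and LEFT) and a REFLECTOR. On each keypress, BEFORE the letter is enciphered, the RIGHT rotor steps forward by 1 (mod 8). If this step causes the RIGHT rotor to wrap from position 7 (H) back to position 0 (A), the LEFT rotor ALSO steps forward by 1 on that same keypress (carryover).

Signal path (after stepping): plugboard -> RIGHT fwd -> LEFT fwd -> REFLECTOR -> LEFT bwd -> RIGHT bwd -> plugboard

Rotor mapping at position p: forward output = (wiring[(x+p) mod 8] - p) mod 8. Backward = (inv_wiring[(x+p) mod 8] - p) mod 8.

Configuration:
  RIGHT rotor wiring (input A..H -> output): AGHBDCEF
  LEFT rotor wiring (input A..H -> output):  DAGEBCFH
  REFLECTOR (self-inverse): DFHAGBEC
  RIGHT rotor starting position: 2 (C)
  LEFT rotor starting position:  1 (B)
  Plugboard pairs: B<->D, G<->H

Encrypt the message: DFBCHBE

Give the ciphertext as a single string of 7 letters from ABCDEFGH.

Char 1 ('D'): step: R->3, L=1; D->plug->B->R->A->L->H->refl->C->L'->H->R'->C->plug->C
Char 2 ('F'): step: R->4, L=1; F->plug->F->R->C->L->D->refl->A->L'->D->R'->G->plug->H
Char 3 ('B'): step: R->5, L=1; B->plug->D->R->D->L->A->refl->D->L'->C->R'->F->plug->F
Char 4 ('C'): step: R->6, L=1; C->plug->C->R->C->L->D->refl->A->L'->D->R'->F->plug->F
Char 5 ('H'): step: R->7, L=1; H->plug->G->R->D->L->A->refl->D->L'->C->R'->E->plug->E
Char 6 ('B'): step: R->0, L->2 (L advanced); B->plug->D->R->B->L->C->refl->H->L'->C->R'->F->plug->F
Char 7 ('E'): step: R->1, L=2; E->plug->E->R->B->L->C->refl->H->L'->C->R'->D->plug->B

Answer: CHFFEFB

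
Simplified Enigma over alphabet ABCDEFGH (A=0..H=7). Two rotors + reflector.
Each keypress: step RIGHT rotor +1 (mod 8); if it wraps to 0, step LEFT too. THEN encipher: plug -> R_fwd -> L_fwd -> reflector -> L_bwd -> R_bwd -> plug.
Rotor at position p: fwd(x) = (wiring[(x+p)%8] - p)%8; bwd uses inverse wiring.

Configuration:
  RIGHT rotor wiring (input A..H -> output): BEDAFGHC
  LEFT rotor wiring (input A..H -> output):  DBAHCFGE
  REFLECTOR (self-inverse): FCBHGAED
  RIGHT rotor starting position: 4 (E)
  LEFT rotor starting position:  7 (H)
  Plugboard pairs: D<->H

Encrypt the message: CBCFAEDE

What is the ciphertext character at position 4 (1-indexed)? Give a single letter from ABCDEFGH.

Char 1 ('C'): step: R->5, L=7; C->plug->C->R->F->L->D->refl->H->L'->H->R'->E->plug->E
Char 2 ('B'): step: R->6, L=7; B->plug->B->R->E->L->A->refl->F->L'->A->R'->H->plug->D
Char 3 ('C'): step: R->7, L=7; C->plug->C->R->F->L->D->refl->H->L'->H->R'->G->plug->G
Char 4 ('F'): step: R->0, L->0 (L advanced); F->plug->F->R->G->L->G->refl->E->L'->H->R'->G->plug->G

G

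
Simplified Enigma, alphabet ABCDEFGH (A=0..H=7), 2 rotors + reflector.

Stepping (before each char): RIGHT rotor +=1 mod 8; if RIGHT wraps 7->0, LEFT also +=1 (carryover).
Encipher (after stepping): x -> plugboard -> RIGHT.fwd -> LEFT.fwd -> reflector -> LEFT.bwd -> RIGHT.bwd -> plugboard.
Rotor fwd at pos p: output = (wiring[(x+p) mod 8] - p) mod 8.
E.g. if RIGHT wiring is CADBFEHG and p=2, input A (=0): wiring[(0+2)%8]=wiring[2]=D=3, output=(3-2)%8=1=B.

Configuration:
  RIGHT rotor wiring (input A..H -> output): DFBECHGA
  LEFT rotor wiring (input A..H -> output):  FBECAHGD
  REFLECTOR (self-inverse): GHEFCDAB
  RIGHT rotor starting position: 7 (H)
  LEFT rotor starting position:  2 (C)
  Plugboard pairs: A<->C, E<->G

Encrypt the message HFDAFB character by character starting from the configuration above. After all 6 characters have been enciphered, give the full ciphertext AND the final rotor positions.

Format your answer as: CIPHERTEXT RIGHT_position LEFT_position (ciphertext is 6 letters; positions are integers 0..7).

Char 1 ('H'): step: R->0, L->3 (L advanced); H->plug->H->R->A->L->H->refl->B->L'->H->R'->F->plug->F
Char 2 ('F'): step: R->1, L=3; F->plug->F->R->F->L->C->refl->E->L'->C->R'->H->plug->H
Char 3 ('D'): step: R->2, L=3; D->plug->D->R->F->L->C->refl->E->L'->C->R'->B->plug->B
Char 4 ('A'): step: R->3, L=3; A->plug->C->R->E->L->A->refl->G->L'->G->R'->H->plug->H
Char 5 ('F'): step: R->4, L=3; F->plug->F->R->B->L->F->refl->D->L'->D->R'->B->plug->B
Char 6 ('B'): step: R->5, L=3; B->plug->B->R->B->L->F->refl->D->L'->D->R'->C->plug->A
Final: ciphertext=FHBHBA, RIGHT=5, LEFT=3

Answer: FHBHBA 5 3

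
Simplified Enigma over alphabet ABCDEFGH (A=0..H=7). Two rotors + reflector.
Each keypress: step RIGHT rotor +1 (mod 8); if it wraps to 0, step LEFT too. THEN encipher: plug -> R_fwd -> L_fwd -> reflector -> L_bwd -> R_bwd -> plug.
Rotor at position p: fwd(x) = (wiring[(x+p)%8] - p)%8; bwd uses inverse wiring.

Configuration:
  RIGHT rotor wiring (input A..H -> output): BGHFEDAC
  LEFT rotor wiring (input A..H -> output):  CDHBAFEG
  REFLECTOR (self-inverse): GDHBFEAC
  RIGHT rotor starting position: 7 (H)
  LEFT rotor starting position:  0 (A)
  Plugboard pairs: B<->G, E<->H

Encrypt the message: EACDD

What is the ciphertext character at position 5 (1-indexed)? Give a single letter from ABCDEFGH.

Char 1 ('E'): step: R->0, L->1 (L advanced); E->plug->H->R->C->L->A->refl->G->L'->B->R'->A->plug->A
Char 2 ('A'): step: R->1, L=1; A->plug->A->R->F->L->D->refl->B->L'->H->R'->F->plug->F
Char 3 ('C'): step: R->2, L=1; C->plug->C->R->C->L->A->refl->G->L'->B->R'->D->plug->D
Char 4 ('D'): step: R->3, L=1; D->plug->D->R->F->L->D->refl->B->L'->H->R'->E->plug->H
Char 5 ('D'): step: R->4, L=1; D->plug->D->R->G->L->F->refl->E->L'->E->R'->C->plug->C

C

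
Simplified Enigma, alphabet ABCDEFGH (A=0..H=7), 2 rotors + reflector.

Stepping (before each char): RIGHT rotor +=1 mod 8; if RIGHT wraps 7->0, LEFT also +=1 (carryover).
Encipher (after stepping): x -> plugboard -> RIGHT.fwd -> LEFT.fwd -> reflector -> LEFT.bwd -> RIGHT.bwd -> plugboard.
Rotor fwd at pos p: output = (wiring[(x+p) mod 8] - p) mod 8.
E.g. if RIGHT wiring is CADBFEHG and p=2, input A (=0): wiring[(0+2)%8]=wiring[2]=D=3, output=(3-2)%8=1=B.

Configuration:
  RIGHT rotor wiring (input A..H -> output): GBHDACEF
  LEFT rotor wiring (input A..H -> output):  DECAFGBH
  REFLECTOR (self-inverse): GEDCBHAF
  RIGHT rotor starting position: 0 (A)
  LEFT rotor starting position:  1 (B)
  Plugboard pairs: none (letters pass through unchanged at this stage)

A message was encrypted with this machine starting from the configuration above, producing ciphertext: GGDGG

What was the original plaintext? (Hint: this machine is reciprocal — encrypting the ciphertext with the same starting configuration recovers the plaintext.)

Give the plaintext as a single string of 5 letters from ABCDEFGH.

Char 1 ('G'): step: R->1, L=1; G->plug->G->R->E->L->F->refl->H->L'->C->R'->C->plug->C
Char 2 ('G'): step: R->2, L=1; G->plug->G->R->E->L->F->refl->H->L'->C->R'->E->plug->E
Char 3 ('D'): step: R->3, L=1; D->plug->D->R->B->L->B->refl->E->L'->D->R'->F->plug->F
Char 4 ('G'): step: R->4, L=1; G->plug->G->R->D->L->E->refl->B->L'->B->R'->D->plug->D
Char 5 ('G'): step: R->5, L=1; G->plug->G->R->G->L->G->refl->A->L'->F->R'->A->plug->A

Answer: CEFDA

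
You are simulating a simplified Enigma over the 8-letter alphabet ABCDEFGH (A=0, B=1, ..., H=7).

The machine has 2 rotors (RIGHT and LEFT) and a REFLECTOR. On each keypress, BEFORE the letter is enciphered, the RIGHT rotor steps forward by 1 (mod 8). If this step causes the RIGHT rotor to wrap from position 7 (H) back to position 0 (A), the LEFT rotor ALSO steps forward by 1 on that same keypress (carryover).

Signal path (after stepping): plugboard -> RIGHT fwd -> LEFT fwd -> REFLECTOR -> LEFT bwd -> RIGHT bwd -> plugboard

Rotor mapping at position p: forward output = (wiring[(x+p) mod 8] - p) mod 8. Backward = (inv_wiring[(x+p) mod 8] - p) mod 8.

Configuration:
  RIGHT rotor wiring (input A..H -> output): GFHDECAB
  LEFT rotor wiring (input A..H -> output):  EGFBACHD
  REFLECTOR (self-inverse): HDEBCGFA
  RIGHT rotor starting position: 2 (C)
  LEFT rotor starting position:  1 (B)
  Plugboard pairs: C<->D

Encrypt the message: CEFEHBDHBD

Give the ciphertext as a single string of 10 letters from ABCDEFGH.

Char 1 ('C'): step: R->3, L=1; C->plug->D->R->F->L->G->refl->F->L'->A->R'->A->plug->A
Char 2 ('E'): step: R->4, L=1; E->plug->E->R->C->L->A->refl->H->L'->D->R'->G->plug->G
Char 3 ('F'): step: R->5, L=1; F->plug->F->R->C->L->A->refl->H->L'->D->R'->B->plug->B
Char 4 ('E'): step: R->6, L=1; E->plug->E->R->B->L->E->refl->C->L'->G->R'->G->plug->G
Char 5 ('H'): step: R->7, L=1; H->plug->H->R->B->L->E->refl->C->L'->G->R'->C->plug->D
Char 6 ('B'): step: R->0, L->2 (L advanced); B->plug->B->R->F->L->B->refl->D->L'->A->R'->G->plug->G
Char 7 ('D'): step: R->1, L=2; D->plug->C->R->C->L->G->refl->F->L'->E->R'->A->plug->A
Char 8 ('H'): step: R->2, L=2; H->plug->H->R->D->L->A->refl->H->L'->B->R'->B->plug->B
Char 9 ('B'): step: R->3, L=2; B->plug->B->R->B->L->H->refl->A->L'->D->R'->F->plug->F
Char 10 ('D'): step: R->4, L=2; D->plug->C->R->E->L->F->refl->G->L'->C->R'->E->plug->E

Answer: AGBGDGABFE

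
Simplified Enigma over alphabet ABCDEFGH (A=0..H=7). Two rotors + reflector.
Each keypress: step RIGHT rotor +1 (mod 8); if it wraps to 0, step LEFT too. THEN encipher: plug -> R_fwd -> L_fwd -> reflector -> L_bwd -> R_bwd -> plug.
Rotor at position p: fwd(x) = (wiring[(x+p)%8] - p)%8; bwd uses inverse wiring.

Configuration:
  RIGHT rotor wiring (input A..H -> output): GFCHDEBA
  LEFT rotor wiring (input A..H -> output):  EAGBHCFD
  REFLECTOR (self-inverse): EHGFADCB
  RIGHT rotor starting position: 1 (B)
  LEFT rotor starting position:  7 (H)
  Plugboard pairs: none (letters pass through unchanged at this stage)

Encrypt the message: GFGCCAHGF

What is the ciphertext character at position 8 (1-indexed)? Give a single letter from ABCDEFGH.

Char 1 ('G'): step: R->2, L=7; G->plug->G->R->E->L->C->refl->G->L'->H->R'->E->plug->E
Char 2 ('F'): step: R->3, L=7; F->plug->F->R->D->L->H->refl->B->L'->C->R'->G->plug->G
Char 3 ('G'): step: R->4, L=7; G->plug->G->R->G->L->D->refl->F->L'->B->R'->F->plug->F
Char 4 ('C'): step: R->5, L=7; C->plug->C->R->D->L->H->refl->B->L'->C->R'->G->plug->G
Char 5 ('C'): step: R->6, L=7; C->plug->C->R->A->L->E->refl->A->L'->F->R'->G->plug->G
Char 6 ('A'): step: R->7, L=7; A->plug->A->R->B->L->F->refl->D->L'->G->R'->C->plug->C
Char 7 ('H'): step: R->0, L->0 (L advanced); H->plug->H->R->A->L->E->refl->A->L'->B->R'->G->plug->G
Char 8 ('G'): step: R->1, L=0; G->plug->G->R->H->L->D->refl->F->L'->G->R'->C->plug->C

C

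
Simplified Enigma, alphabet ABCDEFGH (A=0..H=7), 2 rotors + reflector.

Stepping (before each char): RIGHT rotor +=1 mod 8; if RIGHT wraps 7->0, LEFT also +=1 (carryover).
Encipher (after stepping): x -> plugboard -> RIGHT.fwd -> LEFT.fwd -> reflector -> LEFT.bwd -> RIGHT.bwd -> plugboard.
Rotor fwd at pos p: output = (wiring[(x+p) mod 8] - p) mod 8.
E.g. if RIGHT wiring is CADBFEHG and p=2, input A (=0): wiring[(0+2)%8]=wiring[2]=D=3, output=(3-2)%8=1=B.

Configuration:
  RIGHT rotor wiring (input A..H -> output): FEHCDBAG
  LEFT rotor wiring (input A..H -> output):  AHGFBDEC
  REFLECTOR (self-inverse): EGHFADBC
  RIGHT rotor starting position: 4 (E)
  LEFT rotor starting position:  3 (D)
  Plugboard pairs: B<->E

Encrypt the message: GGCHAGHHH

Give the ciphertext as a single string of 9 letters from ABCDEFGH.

Char 1 ('G'): step: R->5, L=3; G->plug->G->R->F->L->F->refl->D->L'->H->R'->E->plug->B
Char 2 ('G'): step: R->6, L=3; G->plug->G->R->F->L->F->refl->D->L'->H->R'->C->plug->C
Char 3 ('C'): step: R->7, L=3; C->plug->C->R->F->L->F->refl->D->L'->H->R'->A->plug->A
Char 4 ('H'): step: R->0, L->4 (L advanced); H->plug->H->R->G->L->C->refl->H->L'->B->R'->F->plug->F
Char 5 ('A'): step: R->1, L=4; A->plug->A->R->D->L->G->refl->B->L'->H->R'->F->plug->F
Char 6 ('G'): step: R->2, L=4; G->plug->G->R->D->L->G->refl->B->L'->H->R'->D->plug->D
Char 7 ('H'): step: R->3, L=4; H->plug->H->R->E->L->E->refl->A->L'->C->R'->F->plug->F
Char 8 ('H'): step: R->4, L=4; H->plug->H->R->G->L->C->refl->H->L'->B->R'->E->plug->B
Char 9 ('H'): step: R->5, L=4; H->plug->H->R->G->L->C->refl->H->L'->B->R'->C->plug->C

Answer: BCAFFDFBC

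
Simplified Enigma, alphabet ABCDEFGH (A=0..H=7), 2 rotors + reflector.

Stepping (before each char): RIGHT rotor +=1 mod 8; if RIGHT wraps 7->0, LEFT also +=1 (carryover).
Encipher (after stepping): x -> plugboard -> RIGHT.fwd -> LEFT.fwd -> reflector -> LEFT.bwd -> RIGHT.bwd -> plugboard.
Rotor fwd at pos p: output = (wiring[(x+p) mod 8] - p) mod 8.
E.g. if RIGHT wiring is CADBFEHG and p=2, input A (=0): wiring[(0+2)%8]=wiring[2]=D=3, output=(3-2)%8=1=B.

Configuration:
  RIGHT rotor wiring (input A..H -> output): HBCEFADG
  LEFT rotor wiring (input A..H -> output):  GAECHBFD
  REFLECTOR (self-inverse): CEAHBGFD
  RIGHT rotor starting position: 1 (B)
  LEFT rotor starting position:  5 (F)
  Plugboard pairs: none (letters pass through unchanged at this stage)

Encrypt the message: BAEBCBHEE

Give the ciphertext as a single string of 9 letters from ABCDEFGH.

Char 1 ('B'): step: R->2, L=5; B->plug->B->R->C->L->G->refl->F->L'->G->R'->D->plug->D
Char 2 ('A'): step: R->3, L=5; A->plug->A->R->B->L->A->refl->C->L'->H->R'->H->plug->H
Char 3 ('E'): step: R->4, L=5; E->plug->E->R->D->L->B->refl->E->L'->A->R'->H->plug->H
Char 4 ('B'): step: R->5, L=5; B->plug->B->R->G->L->F->refl->G->L'->C->R'->D->plug->D
Char 5 ('C'): step: R->6, L=5; C->plug->C->R->B->L->A->refl->C->L'->H->R'->G->plug->G
Char 6 ('B'): step: R->7, L=5; B->plug->B->R->A->L->E->refl->B->L'->D->R'->D->plug->D
Char 7 ('H'): step: R->0, L->6 (L advanced); H->plug->H->R->G->L->B->refl->E->L'->F->R'->E->plug->E
Char 8 ('E'): step: R->1, L=6; E->plug->E->R->H->L->D->refl->H->L'->A->R'->A->plug->A
Char 9 ('E'): step: R->2, L=6; E->plug->E->R->B->L->F->refl->G->L'->E->R'->F->plug->F

Answer: DHHDGDEAF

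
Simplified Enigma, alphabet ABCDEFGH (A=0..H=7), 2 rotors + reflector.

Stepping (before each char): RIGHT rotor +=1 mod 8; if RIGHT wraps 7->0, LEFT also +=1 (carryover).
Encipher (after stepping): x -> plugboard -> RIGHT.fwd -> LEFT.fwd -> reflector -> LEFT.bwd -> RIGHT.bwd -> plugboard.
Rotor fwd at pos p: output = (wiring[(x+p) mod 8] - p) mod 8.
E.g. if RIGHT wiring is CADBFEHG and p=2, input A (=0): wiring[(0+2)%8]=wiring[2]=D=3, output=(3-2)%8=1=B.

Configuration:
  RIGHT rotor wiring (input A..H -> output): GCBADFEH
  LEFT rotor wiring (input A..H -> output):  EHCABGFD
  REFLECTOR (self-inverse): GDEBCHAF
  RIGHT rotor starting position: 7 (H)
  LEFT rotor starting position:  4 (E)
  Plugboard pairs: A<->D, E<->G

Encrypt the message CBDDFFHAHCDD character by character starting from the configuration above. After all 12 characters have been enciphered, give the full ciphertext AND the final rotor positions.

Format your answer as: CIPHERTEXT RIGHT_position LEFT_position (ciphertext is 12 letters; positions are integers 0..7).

Char 1 ('C'): step: R->0, L->5 (L advanced); C->plug->C->R->B->L->A->refl->G->L'->C->R'->B->plug->B
Char 2 ('B'): step: R->1, L=5; B->plug->B->R->A->L->B->refl->D->L'->G->R'->G->plug->E
Char 3 ('D'): step: R->2, L=5; D->plug->A->R->H->L->E->refl->C->L'->E->R'->G->plug->E
Char 4 ('D'): step: R->3, L=5; D->plug->A->R->F->L->F->refl->H->L'->D->R'->F->plug->F
Char 5 ('F'): step: R->4, L=5; F->plug->F->R->G->L->D->refl->B->L'->A->R'->C->plug->C
Char 6 ('F'): step: R->5, L=5; F->plug->F->R->E->L->C->refl->E->L'->H->R'->B->plug->B
Char 7 ('H'): step: R->6, L=5; H->plug->H->R->H->L->E->refl->C->L'->E->R'->D->plug->A
Char 8 ('A'): step: R->7, L=5; A->plug->D->R->C->L->G->refl->A->L'->B->R'->E->plug->G
Char 9 ('H'): step: R->0, L->6 (L advanced); H->plug->H->R->H->L->A->refl->G->L'->C->R'->B->plug->B
Char 10 ('C'): step: R->1, L=6; C->plug->C->R->H->L->A->refl->G->L'->C->R'->D->plug->A
Char 11 ('D'): step: R->2, L=6; D->plug->A->R->H->L->A->refl->G->L'->C->R'->E->plug->G
Char 12 ('D'): step: R->3, L=6; D->plug->A->R->F->L->C->refl->E->L'->E->R'->E->plug->G
Final: ciphertext=BEEFCBAGBAGG, RIGHT=3, LEFT=6

Answer: BEEFCBAGBAGG 3 6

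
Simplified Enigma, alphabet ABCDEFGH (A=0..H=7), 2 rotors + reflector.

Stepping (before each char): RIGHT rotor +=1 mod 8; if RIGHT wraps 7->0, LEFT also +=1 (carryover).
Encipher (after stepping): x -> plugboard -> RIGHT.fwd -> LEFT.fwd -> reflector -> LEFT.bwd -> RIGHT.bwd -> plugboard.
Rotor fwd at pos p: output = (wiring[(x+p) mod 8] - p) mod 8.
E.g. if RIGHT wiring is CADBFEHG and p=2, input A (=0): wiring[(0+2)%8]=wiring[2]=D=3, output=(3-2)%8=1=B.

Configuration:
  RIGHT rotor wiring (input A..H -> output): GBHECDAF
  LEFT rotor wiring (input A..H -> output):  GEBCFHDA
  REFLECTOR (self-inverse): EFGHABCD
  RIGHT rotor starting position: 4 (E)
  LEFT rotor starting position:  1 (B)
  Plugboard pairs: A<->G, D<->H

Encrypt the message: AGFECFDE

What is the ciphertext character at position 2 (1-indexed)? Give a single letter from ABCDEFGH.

Char 1 ('A'): step: R->5, L=1; A->plug->G->R->H->L->F->refl->B->L'->C->R'->F->plug->F
Char 2 ('G'): step: R->6, L=1; G->plug->A->R->C->L->B->refl->F->L'->H->R'->B->plug->B

B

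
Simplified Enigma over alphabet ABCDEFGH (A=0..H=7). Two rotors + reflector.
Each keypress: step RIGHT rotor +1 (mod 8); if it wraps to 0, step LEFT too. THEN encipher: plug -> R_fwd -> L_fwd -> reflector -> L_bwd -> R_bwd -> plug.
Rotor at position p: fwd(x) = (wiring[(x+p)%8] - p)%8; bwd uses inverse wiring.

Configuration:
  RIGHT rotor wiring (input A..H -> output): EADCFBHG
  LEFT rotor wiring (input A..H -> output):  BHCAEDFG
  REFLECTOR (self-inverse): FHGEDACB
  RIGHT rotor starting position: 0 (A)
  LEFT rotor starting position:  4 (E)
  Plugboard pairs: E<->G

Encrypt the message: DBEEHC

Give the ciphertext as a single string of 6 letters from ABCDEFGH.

Answer: GFABAH

Derivation:
Char 1 ('D'): step: R->1, L=4; D->plug->D->R->E->L->F->refl->A->L'->A->R'->E->plug->G
Char 2 ('B'): step: R->2, L=4; B->plug->B->R->A->L->A->refl->F->L'->E->R'->F->plug->F
Char 3 ('E'): step: R->3, L=4; E->plug->G->R->F->L->D->refl->E->L'->H->R'->A->plug->A
Char 4 ('E'): step: R->4, L=4; E->plug->G->R->H->L->E->refl->D->L'->F->R'->B->plug->B
Char 5 ('H'): step: R->5, L=4; H->plug->H->R->A->L->A->refl->F->L'->E->R'->A->plug->A
Char 6 ('C'): step: R->6, L=4; C->plug->C->R->G->L->G->refl->C->L'->D->R'->H->plug->H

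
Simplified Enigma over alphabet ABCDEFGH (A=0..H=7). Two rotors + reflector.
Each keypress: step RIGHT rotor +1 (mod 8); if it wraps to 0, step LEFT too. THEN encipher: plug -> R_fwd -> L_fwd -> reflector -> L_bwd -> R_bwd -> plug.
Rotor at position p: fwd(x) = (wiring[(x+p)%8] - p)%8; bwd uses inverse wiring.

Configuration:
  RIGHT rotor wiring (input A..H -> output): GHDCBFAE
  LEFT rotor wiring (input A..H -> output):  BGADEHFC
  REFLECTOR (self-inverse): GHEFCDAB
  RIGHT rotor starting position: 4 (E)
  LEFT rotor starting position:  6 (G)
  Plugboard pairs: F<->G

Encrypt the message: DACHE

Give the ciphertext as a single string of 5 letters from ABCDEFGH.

Answer: HEBEC

Derivation:
Char 1 ('D'): step: R->5, L=6; D->plug->D->R->B->L->E->refl->C->L'->E->R'->H->plug->H
Char 2 ('A'): step: R->6, L=6; A->plug->A->R->C->L->D->refl->F->L'->F->R'->E->plug->E
Char 3 ('C'): step: R->7, L=6; C->plug->C->R->A->L->H->refl->B->L'->H->R'->B->plug->B
Char 4 ('H'): step: R->0, L->7 (L advanced); H->plug->H->R->E->L->E->refl->C->L'->B->R'->E->plug->E
Char 5 ('E'): step: R->1, L=7; E->plug->E->R->E->L->E->refl->C->L'->B->R'->C->plug->C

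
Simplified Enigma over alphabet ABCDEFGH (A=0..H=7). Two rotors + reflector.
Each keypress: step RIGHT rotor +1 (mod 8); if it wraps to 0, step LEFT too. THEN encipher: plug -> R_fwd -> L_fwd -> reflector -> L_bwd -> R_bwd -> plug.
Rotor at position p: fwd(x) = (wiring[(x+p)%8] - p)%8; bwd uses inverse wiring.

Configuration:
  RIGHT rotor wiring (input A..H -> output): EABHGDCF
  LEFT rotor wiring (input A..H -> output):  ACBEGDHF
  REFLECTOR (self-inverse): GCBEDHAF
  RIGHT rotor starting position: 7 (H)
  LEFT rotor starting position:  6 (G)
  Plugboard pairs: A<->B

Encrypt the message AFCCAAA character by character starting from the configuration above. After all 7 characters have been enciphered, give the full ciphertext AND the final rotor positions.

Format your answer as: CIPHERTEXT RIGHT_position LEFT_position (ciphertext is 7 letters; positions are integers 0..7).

Answer: DHADEFG 6 7

Derivation:
Char 1 ('A'): step: R->0, L->7 (L advanced); A->plug->B->R->A->L->G->refl->A->L'->H->R'->D->plug->D
Char 2 ('F'): step: R->1, L=7; F->plug->F->R->B->L->B->refl->C->L'->D->R'->H->plug->H
Char 3 ('C'): step: R->2, L=7; C->plug->C->R->E->L->F->refl->H->L'->F->R'->B->plug->A
Char 4 ('C'): step: R->3, L=7; C->plug->C->R->A->L->G->refl->A->L'->H->R'->D->plug->D
Char 5 ('A'): step: R->4, L=7; A->plug->B->R->H->L->A->refl->G->L'->A->R'->E->plug->E
Char 6 ('A'): step: R->5, L=7; A->plug->B->R->F->L->H->refl->F->L'->E->R'->F->plug->F
Char 7 ('A'): step: R->6, L=7; A->plug->B->R->H->L->A->refl->G->L'->A->R'->G->plug->G
Final: ciphertext=DHADEFG, RIGHT=6, LEFT=7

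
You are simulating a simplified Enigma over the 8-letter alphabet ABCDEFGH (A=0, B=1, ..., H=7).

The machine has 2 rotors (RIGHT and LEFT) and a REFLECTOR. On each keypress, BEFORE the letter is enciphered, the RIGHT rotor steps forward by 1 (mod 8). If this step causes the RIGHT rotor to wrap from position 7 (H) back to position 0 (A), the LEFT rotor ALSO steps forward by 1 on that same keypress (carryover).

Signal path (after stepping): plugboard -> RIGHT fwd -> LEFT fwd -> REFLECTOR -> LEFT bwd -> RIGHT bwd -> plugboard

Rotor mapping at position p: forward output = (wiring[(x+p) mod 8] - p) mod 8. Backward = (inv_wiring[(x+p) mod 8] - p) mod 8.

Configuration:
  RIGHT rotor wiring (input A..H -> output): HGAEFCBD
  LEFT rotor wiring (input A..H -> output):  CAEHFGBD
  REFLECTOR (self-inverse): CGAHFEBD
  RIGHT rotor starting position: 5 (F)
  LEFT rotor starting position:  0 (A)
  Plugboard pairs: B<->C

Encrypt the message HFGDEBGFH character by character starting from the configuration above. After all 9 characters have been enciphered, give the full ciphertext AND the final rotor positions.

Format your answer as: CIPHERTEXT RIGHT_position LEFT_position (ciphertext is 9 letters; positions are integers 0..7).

Answer: EEBBCCECA 6 1

Derivation:
Char 1 ('H'): step: R->6, L=0; H->plug->H->R->E->L->F->refl->E->L'->C->R'->E->plug->E
Char 2 ('F'): step: R->7, L=0; F->plug->F->R->G->L->B->refl->G->L'->F->R'->E->plug->E
Char 3 ('G'): step: R->0, L->1 (L advanced); G->plug->G->R->B->L->D->refl->H->L'->A->R'->C->plug->B
Char 4 ('D'): step: R->1, L=1; D->plug->D->R->E->L->F->refl->E->L'->D->R'->C->plug->B
Char 5 ('E'): step: R->2, L=1; E->plug->E->R->H->L->B->refl->G->L'->C->R'->B->plug->C
Char 6 ('B'): step: R->3, L=1; B->plug->C->R->H->L->B->refl->G->L'->C->R'->B->plug->C
Char 7 ('G'): step: R->4, L=1; G->plug->G->R->E->L->F->refl->E->L'->D->R'->E->plug->E
Char 8 ('F'): step: R->5, L=1; F->plug->F->R->D->L->E->refl->F->L'->E->R'->B->plug->C
Char 9 ('H'): step: R->6, L=1; H->plug->H->R->E->L->F->refl->E->L'->D->R'->A->plug->A
Final: ciphertext=EEBBCCECA, RIGHT=6, LEFT=1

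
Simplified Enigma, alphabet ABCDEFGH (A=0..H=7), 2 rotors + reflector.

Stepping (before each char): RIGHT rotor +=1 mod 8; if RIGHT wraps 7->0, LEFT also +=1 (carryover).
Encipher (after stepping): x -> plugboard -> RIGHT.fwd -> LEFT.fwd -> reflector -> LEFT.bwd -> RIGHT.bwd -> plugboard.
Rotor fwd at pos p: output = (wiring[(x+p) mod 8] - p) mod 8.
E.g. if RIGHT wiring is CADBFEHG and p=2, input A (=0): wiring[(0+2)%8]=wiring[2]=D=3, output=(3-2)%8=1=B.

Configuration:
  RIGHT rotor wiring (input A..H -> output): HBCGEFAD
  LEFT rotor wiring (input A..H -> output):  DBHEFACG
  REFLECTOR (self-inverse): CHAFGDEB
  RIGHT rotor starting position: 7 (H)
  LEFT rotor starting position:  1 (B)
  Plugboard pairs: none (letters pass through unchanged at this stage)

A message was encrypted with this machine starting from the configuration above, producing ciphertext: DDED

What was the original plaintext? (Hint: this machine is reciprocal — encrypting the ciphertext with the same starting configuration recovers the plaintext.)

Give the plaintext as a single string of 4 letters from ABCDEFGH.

Answer: ACHA

Derivation:
Char 1 ('D'): step: R->0, L->2 (L advanced); D->plug->D->R->G->L->B->refl->H->L'->H->R'->A->plug->A
Char 2 ('D'): step: R->1, L=2; D->plug->D->R->D->L->G->refl->E->L'->F->R'->C->plug->C
Char 3 ('E'): step: R->2, L=2; E->plug->E->R->G->L->B->refl->H->L'->H->R'->H->plug->H
Char 4 ('D'): step: R->3, L=2; D->plug->D->R->F->L->E->refl->G->L'->D->R'->A->plug->A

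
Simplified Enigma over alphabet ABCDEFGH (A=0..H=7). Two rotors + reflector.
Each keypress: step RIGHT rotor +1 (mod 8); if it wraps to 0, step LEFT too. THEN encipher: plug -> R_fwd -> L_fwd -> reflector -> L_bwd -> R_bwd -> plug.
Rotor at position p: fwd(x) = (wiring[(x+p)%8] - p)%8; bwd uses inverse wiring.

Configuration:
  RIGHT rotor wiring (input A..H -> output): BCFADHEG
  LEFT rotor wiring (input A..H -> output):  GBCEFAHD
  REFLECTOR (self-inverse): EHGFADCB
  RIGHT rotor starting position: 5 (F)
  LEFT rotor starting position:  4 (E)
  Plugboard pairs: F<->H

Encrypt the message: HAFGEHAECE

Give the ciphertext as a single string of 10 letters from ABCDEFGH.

Answer: GEEFCEFHAB

Derivation:
Char 1 ('H'): step: R->6, L=4; H->plug->F->R->C->L->D->refl->F->L'->F->R'->G->plug->G
Char 2 ('A'): step: R->7, L=4; A->plug->A->R->H->L->A->refl->E->L'->B->R'->E->plug->E
Char 3 ('F'): step: R->0, L->5 (L advanced); F->plug->H->R->G->L->H->refl->B->L'->D->R'->E->plug->E
Char 4 ('G'): step: R->1, L=5; G->plug->G->R->F->L->F->refl->D->L'->A->R'->H->plug->F
Char 5 ('E'): step: R->2, L=5; E->plug->E->R->C->L->G->refl->C->L'->B->R'->C->plug->C
Char 6 ('H'): step: R->3, L=5; H->plug->F->R->G->L->H->refl->B->L'->D->R'->E->plug->E
Char 7 ('A'): step: R->4, L=5; A->plug->A->R->H->L->A->refl->E->L'->E->R'->H->plug->F
Char 8 ('E'): step: R->5, L=5; E->plug->E->R->F->L->F->refl->D->L'->A->R'->F->plug->H
Char 9 ('C'): step: R->6, L=5; C->plug->C->R->D->L->B->refl->H->L'->G->R'->A->plug->A
Char 10 ('E'): step: R->7, L=5; E->plug->E->R->B->L->C->refl->G->L'->C->R'->B->plug->B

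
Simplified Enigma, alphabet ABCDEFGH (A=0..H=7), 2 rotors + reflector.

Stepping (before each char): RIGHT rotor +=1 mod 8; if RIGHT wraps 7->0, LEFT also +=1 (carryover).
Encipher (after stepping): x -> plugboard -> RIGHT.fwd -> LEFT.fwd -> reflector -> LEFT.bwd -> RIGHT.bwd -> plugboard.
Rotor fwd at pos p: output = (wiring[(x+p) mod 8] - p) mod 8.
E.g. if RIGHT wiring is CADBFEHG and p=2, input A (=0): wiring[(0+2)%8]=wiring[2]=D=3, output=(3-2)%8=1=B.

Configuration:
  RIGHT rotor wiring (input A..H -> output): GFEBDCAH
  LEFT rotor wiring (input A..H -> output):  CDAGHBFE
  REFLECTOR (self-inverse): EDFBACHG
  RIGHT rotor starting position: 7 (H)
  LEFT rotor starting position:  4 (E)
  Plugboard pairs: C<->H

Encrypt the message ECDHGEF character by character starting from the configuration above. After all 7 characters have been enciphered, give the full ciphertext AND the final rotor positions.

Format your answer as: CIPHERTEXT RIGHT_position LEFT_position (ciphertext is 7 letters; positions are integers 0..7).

Answer: CGHFFDD 6 5

Derivation:
Char 1 ('E'): step: R->0, L->5 (L advanced); E->plug->E->R->D->L->F->refl->C->L'->H->R'->H->plug->C
Char 2 ('C'): step: R->1, L=5; C->plug->H->R->F->L->D->refl->B->L'->G->R'->G->plug->G
Char 3 ('D'): step: R->2, L=5; D->plug->D->R->A->L->E->refl->A->L'->B->R'->C->plug->H
Char 4 ('H'): step: R->3, L=5; H->plug->C->R->H->L->C->refl->F->L'->D->R'->F->plug->F
Char 5 ('G'): step: R->4, L=5; G->plug->G->R->A->L->E->refl->A->L'->B->R'->F->plug->F
Char 6 ('E'): step: R->5, L=5; E->plug->E->R->A->L->E->refl->A->L'->B->R'->D->plug->D
Char 7 ('F'): step: R->6, L=5; F->plug->F->R->D->L->F->refl->C->L'->H->R'->D->plug->D
Final: ciphertext=CGHFFDD, RIGHT=6, LEFT=5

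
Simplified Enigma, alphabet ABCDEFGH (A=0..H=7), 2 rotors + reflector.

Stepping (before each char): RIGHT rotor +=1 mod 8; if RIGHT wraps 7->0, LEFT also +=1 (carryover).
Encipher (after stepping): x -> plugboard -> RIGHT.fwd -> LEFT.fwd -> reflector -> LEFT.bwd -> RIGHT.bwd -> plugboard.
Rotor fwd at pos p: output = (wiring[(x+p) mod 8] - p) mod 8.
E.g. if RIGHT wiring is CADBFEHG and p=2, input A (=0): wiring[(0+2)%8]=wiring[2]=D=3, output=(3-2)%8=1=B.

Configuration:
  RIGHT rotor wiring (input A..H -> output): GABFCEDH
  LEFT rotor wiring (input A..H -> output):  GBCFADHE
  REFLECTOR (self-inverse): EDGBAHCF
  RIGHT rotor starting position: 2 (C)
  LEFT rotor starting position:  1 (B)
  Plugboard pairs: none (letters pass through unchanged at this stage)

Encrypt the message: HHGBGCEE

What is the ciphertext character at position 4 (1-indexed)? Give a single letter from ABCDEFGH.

Char 1 ('H'): step: R->3, L=1; H->plug->H->R->G->L->D->refl->B->L'->B->R'->C->plug->C
Char 2 ('H'): step: R->4, L=1; H->plug->H->R->B->L->B->refl->D->L'->G->R'->A->plug->A
Char 3 ('G'): step: R->5, L=1; G->plug->G->R->A->L->A->refl->E->L'->C->R'->C->plug->C
Char 4 ('B'): step: R->6, L=1; B->plug->B->R->B->L->B->refl->D->L'->G->R'->H->plug->H

H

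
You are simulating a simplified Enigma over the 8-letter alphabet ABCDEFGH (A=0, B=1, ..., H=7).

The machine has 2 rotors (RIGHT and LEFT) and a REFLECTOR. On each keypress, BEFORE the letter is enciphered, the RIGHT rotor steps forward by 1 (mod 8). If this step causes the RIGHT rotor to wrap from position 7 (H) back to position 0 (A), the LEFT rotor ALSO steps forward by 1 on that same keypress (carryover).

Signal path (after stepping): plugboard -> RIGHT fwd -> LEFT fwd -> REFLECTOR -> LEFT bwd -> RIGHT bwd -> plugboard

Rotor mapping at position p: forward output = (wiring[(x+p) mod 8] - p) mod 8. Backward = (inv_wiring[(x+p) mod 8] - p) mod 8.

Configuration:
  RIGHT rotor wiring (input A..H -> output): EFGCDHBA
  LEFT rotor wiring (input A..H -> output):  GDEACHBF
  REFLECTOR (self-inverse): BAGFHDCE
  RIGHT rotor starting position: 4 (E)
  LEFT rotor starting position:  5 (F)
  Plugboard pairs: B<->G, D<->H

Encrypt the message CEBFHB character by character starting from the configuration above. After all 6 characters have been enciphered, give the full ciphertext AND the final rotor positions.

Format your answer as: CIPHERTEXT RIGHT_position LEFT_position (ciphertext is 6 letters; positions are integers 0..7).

Answer: AFFHBE 2 6

Derivation:
Char 1 ('C'): step: R->5, L=5; C->plug->C->R->D->L->B->refl->A->L'->C->R'->A->plug->A
Char 2 ('E'): step: R->6, L=5; E->plug->E->R->A->L->C->refl->G->L'->E->R'->F->plug->F
Char 3 ('B'): step: R->7, L=5; B->plug->G->R->A->L->C->refl->G->L'->E->R'->F->plug->F
Char 4 ('F'): step: R->0, L->6 (L advanced); F->plug->F->R->H->L->B->refl->A->L'->C->R'->D->plug->H
Char 5 ('H'): step: R->1, L=6; H->plug->D->R->C->L->A->refl->B->L'->H->R'->G->plug->B
Char 6 ('B'): step: R->2, L=6; B->plug->G->R->C->L->A->refl->B->L'->H->R'->E->plug->E
Final: ciphertext=AFFHBE, RIGHT=2, LEFT=6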